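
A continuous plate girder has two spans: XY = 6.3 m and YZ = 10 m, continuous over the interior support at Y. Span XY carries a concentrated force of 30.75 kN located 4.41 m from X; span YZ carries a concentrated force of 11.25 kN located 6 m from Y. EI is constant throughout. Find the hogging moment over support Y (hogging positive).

Take M_Y as the redundant. Released structure: two simple spans XY and YZ with a hinge at Y.
End slopes at the hinge Y, treating each span as simply supported:
  span XY: point load 30.75 at a = 4.41: Pab(L + a)/(6LEI) = 72.62/EI
  span YZ: point load 11.25 at a = 6: Pab(L + b)/(6LEI) = 63/EI
  relative rotation θ_0 = (72.62 + 63)/EI = 135.6/EI
A unit hogging moment at Y produces rotation L₁/(3EI) + L₂/(3EI) = 5.433/EI.
Slope continuity at Y: θ_0 = M_Y·5.433/EI, so M_Y = 135.6/5.433 = 24.96 kN·m (hogging).

M_Y = 24.96 kN·m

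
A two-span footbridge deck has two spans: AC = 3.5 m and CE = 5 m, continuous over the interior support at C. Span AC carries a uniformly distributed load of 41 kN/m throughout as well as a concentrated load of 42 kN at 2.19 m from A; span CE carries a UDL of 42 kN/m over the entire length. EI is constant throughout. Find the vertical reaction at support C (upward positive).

Take M_C as the redundant. Released structure: two simple spans AC and CE with a hinge at C.
End slopes at the hinge C, treating each span as simply supported:
  span AC: UDL 41: wL³/(24EI) = 73.24/EI
  span AC: point load 42 at a = 2.19: Pab(L + a)/(6LEI) = 32.65/EI
  span CE: UDL 42: wL³/(24EI) = 218.8/EI
  relative rotation θ_0 = (105.9 + 218.8)/EI = 324.6/EI
A unit hogging moment at C produces rotation L₁/(3EI) + L₂/(3EI) = 2.833/EI.
Slope continuity at C: θ_0 = M_C·2.833/EI, so M_C = 324.6/2.833 = 114.6 kN·m (hogging).
Span AC, ΣM about A with M_C applied at C: R_C^{AC}·3.5 = 343.1 + 114.6, so R_C^{AC} = 130.8 kN and R_A = 185.5 − 130.8 = 54.73 kN.
Span CE, ΣM about E: R_C^{CE}·5 = 525 + 114.6, so R_C^{CE} = 127.9 kN and R_E = 210 − 127.9 = 82.08 kN.
R_C = 130.8 + 127.9 = 258.7 kN.

R_C = 258.7 kN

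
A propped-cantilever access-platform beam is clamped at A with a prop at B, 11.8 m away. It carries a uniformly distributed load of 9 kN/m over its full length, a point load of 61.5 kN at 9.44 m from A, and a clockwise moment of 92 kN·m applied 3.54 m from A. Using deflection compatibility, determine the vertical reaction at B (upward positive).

Remove the prop at B; the released (primary) structure is a cantilever built in at A.
Free-end deflection of the primary structure under the applied loading (downward +):
  UDL 9: wL⁴/(8EI) = 21811/EI
  point load 61.5 at a = 9.44: Pa²(3L − a)/(6EI) = 23712/EI
  clockwise couple 92 at a = 3.54: M₀a(2L − a)/(2EI) = 3267/EI
  δ_0 = 48790/EI
Tip deflection under a unit load at B: L³/(3EI) = 547.7/EI.
The prop prevents deflection at B: R_B = δ_0/δ_{BB} = 48790/547.7 = 89.09 kN.

R_B = 89.09 kN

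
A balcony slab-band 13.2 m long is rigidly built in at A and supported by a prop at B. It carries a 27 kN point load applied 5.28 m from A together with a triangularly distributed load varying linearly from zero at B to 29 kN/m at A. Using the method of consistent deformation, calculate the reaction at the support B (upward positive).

R_B = 43.9 kN

Choose R_B as the redundant. The primary structure is the cantilever fixed at A.
Primary-structure tip deflection at B by superposition:
  point load 27 at a = 5.28: Pa²(3L − a)/(6EI) = 4306/EI
  triangular load, peak 29 at the fixed end: w₀L⁴/(30EI) = 29348/EI
  δ_0 = 33653/EI
Flexibility coefficient — unit upward force at B: δ_{BB} = L³/(3EI) = 766.7/EI.
The prop prevents deflection at B: R_B = δ_0/δ_{BB} = 33653/766.7 = 43.9 kN.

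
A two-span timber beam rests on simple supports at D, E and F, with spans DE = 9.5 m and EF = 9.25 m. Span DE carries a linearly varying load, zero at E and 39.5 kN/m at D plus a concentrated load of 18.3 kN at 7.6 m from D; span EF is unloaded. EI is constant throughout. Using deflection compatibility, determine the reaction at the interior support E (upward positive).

Release continuity at E by inserting a hinge; the redundant is the internal moment M_E. The primary structure is two simply-supported spans DE and EF.
End slopes at the hinge E, treating each span as simply supported:
  span DE: triangular load, peak 39.5: 7w₀L³/(360EI) = 658.5/EI
  span DE: point load 18.3 at a = 7.6: Pab(L + a)/(6LEI) = 79.28/EI
  relative rotation θ_0 = (737.8 + 0)/EI = 737.8/EI
A unit hogging moment at E produces rotation L₁/(3EI) + L₂/(3EI) = 6.25/EI.
Compatibility: M_E·(L₁+L₂)/(3EI) = θ_0, giving M_E = 118 kN·m (hogging).
Span DE, ΣM about D with M_E applied at E: R_E^{DE}·9.5 = 733.2 + 118, so R_E^{DE} = 89.61 kN and R_D = 205.9 − 89.61 = 116.3 kN.
Span EF, ΣM about F: R_E^{EF}·9.25 = 0 + 118, so R_E^{EF} = 12.76 kN and R_F = 0 − 12.76 = -12.76 kN.
R_E = 89.61 + 12.76 = 102.4 kN.

R_E = 102.4 kN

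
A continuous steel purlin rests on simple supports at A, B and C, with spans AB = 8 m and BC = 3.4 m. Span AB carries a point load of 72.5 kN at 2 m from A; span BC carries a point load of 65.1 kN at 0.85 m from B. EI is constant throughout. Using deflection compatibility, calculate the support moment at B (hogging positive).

Release continuity at B by inserting a hinge; the redundant is the internal moment M_B. The primary structure is two simply-supported spans AB and BC.
Discontinuity in slope at B on the released structure — sum the simple-span end rotations:
  span AB: point load 72.5 at a = 2: Pab(L + a)/(6LEI) = 181.2/EI
  span BC: point load 65.1 at a = 0.85: Pab(L + b)/(6LEI) = 41.16/EI
  relative rotation θ_0 = (181.2 + 41.16)/EI = 222.4/EI
A unit hogging moment at B produces rotation L₁/(3EI) + L₂/(3EI) = 3.8/EI.
Compatibility: M_B·(L₁+L₂)/(3EI) = θ_0, giving M_B = 58.53 kN·m (hogging).

M_B = 58.53 kN·m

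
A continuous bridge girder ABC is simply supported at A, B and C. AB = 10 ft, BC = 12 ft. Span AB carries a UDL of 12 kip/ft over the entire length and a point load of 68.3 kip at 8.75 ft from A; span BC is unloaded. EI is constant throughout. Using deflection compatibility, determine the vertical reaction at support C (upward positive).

Release continuity at B by inserting a hinge; the redundant is the internal moment M_B. The primary structure is two simply-supported spans AB and BC.
Rotations at B on the released spans (each span's end-slope, ×1/EI):
  span AB: UDL 12: wL³/(24EI) = 500/EI
  span AB: point load 68.3 at a = 8.75: Pab(L + a)/(6LEI) = 233.4/EI
  relative rotation θ_0 = (733.4 + 0)/EI = 733.4/EI
A unit hogging moment at B produces rotation L₁/(3EI) + L₂/(3EI) = 7.333/EI.
Slope continuity at B: θ_0 = M_B·7.333/EI, so M_B = 733.4/7.333 = 100 kip·ft (hogging).
Span BC, ΣM about C: R_B^{BC}·12 = 0 + 100, so R_B^{BC} = 8.335 kip and R_C = 0 − 8.335 = -8.335 kip.

R_C = -8.335 kip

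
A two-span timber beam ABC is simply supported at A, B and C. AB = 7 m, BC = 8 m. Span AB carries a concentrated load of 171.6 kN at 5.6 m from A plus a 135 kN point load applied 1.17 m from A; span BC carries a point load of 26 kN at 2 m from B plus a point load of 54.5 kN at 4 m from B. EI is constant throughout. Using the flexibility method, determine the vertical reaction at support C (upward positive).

R_C = 11.46 kN

Release continuity at B by inserting a hinge; the redundant is the internal moment M_B. The primary structure is two simply-supported spans AB and BC.
Rotations at B on the released spans (each span's end-slope, ×1/EI):
  span AB: point load 171.6 at a = 5.6: Pab(L + a)/(6LEI) = 403.6/EI
  span AB: point load 135 at a = 1.17: Pab(L + a)/(6LEI) = 179.1/EI
  span BC: point load 26 at a = 2: Pab(L + b)/(6LEI) = 91/EI
  span BC: point load 54.5 at a = 4: Pab(L + b)/(6LEI) = 218/EI
  relative rotation θ_0 = (582.7 + 309)/EI = 891.7/EI
A unit hogging moment at B produces rotation L₁/(3EI) + L₂/(3EI) = 5/EI.
Slope continuity at B: θ_0 = M_B·5/EI, so M_B = 891.7/5 = 178.3 kN·m (hogging).
Span BC, ΣM about C: R_B^{BC}·8 = 374 + 178.3, so R_B^{BC} = 69.04 kN and R_C = 80.5 − 69.04 = 11.46 kN.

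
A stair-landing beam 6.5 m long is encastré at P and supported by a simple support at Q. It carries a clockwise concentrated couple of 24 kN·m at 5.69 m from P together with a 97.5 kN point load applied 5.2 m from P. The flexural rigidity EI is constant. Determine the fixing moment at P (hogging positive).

Take the reaction at Q as the redundant and release it; the primary structure is a cantilever fixed at P.
Downward deflection at the released point Q due to the loads:
  clockwise couple 24 at a = 5.69: M₀a(2L − a)/(2EI) = 499.1/EI
  point load 97.5 at a = 5.2: Pa²(3L − a)/(6EI) = 6283/EI
  δ_0 = 6783/EI
Flexibility coefficient — unit upward force at Q: δ_{QQ} = L³/(3EI) = 91.54/EI.
The prop prevents deflection at Q: R_Q = δ_0/δ_{QQ} = 6783/91.54 = 74.09 kN.
Moment equilibrium about P: M_P = Σ(load moments about P) − R_Q·L = 531 − 74.09×6.5 = 49.4 kN·m.

M_P = 49.4 kN·m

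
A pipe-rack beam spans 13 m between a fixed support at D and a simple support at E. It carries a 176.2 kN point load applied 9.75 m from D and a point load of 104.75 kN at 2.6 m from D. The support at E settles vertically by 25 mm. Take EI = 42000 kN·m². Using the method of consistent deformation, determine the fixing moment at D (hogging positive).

M_D = 483.2 kN·m

Release the roller at E. Primary structure: cantilever fixed at D.
Primary-structure tip deflection at E by superposition:
  point load 176.2 at a = 9.75: Pa²(3L − a)/(6EI) = 81656/EI
  point load 104.75 at a = 2.6: Pa²(3L − a)/(6EI) = 4296/EI
  δ_0 = 85952/EI
Flexibility coefficient — unit upward force at E: δ_{EE} = L³/(3EI) = 732.3/EI.
With EI = 42000 kN·m²: δ_0 = 2.0465 m and δ_{EE} = 0.017437 m/kN.
Compatibility — the beam at E must follow the support down by 0.025 m: δ_0 − R_E·δ_{EE} = 0.025, so R_E = (2.0465 − 0.025)/0.017437 = 115.9 kN.
Moment equilibrium about D: M_D = Σ(load moments about D) − R_E·L = 1990 − 115.9×13 = 483.2 kN·m.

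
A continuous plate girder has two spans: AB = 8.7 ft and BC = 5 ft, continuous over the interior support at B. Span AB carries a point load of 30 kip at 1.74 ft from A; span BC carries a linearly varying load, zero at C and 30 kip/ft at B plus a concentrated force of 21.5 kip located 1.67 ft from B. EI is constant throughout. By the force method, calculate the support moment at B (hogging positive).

M_B = 41.43 kip·ft

Release continuity at B by inserting a hinge; the redundant is the internal moment M_B. The primary structure is two simply-supported spans AB and BC.
Rotations at B on the released spans (each span's end-slope, ×1/EI):
  span AB: point load 30 at a = 1.74: Pab(L + a)/(6LEI) = 72.66/EI
  span BC: triangular load, peak 30: w₀L³/(45EI) = 83.33/EI
  span BC: point load 21.5 at a = 1.67: Pab(L + b)/(6LEI) = 33.2/EI
  relative rotation θ_0 = (72.66 + 116.5)/EI = 189.2/EI
A unit hogging moment at B produces rotation L₁/(3EI) + L₂/(3EI) = 4.567/EI.
Slope continuity at B: θ_0 = M_B·4.567/EI, so M_B = 189.2/4.567 = 41.43 kip·ft (hogging).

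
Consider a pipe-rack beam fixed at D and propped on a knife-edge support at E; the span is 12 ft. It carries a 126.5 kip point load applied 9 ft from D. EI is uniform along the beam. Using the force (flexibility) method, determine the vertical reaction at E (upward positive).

R_E = 80.05 kip

Take the reaction at E as the redundant and release it; the primary structure is a cantilever fixed at D.
Primary-structure tip deflection at E by superposition:
  point load 126.5 at a = 9: Pa²(3L − a)/(6EI) = 46109/EI
Flexibility coefficient — unit upward force at E: δ_{EE} = L³/(3EI) = 576/EI.
The prop prevents deflection at E: R_E = δ_0/δ_{EE} = 46109/576 = 80.05 kip.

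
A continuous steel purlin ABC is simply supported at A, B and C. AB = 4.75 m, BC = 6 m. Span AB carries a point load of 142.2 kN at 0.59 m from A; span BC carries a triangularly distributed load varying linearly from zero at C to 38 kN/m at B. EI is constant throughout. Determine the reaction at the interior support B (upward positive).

Take M_B as the redundant. Released structure: two simple spans AB and BC with a hinge at B.
Rotations at B on the released spans (each span's end-slope, ×1/EI):
  span AB: point load 142.2 at a = 0.59: Pab(L + a)/(6LEI) = 65.39/EI
  span BC: triangular load, peak 38: w₀L³/(45EI) = 182.4/EI
  relative rotation θ_0 = (65.39 + 182.4)/EI = 247.8/EI
A unit hogging moment at B produces rotation L₁/(3EI) + L₂/(3EI) = 3.583/EI.
Slope continuity at B: θ_0 = M_B·3.583/EI, so M_B = 247.8/3.583 = 69.15 kN·m (hogging).
Span AB, ΣM about A with M_B applied at B: R_B^{AB}·4.75 = 83.9 + 69.15, so R_B^{AB} = 32.22 kN and R_A = 142.2 − 32.22 = 110 kN.
Span BC, ΣM about C: R_B^{BC}·6 = 456 + 69.15, so R_B^{BC} = 87.53 kN and R_C = 114 − 87.53 = 26.47 kN.
R_B = 32.22 + 87.53 = 119.7 kN.

R_B = 119.7 kN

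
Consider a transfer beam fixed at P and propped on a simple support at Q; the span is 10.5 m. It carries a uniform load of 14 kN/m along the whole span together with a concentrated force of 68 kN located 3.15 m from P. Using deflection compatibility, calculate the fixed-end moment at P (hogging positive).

Take the reaction at Q as the redundant and release it; the primary structure is a cantilever fixed at P.
Primary-structure tip deflection at Q by superposition:
  UDL 14: wL⁴/(8EI) = 21271/EI
  point load 68 at a = 3.15: Pa²(3L − a)/(6EI) = 3188/EI
  δ_0 = 24459/EI
Flexibility coefficient — unit upward force at Q: δ_{QQ} = L³/(3EI) = 385.9/EI.
Compatibility at Q: δ_0 − R_Q·δ_{QQ} = 0, so R_Q = 24459/385.9 = 63.39 kN.
Moment equilibrium about P: M_P = Σ(load moments about P) − R_Q·L = 986 − 63.39×10.5 = 320.4 kN·m.

M_P = 320.4 kN·m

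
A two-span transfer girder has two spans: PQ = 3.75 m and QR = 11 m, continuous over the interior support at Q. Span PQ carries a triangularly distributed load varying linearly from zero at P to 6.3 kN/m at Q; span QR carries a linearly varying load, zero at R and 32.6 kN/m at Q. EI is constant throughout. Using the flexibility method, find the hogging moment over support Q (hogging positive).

Insert a hinge at Q; M_Q is the redundant, and each span becomes simply supported.
End slopes at the hinge Q, treating each span as simply supported:
  span PQ: triangular load, peak 6.3: w₀L³/(45EI) = 7.383/EI
  span QR: triangular load, peak 32.6: w₀L³/(45EI) = 964.2/EI
  relative rotation θ_0 = (7.383 + 964.2)/EI = 971.6/EI
A unit hogging moment at Q produces rotation L₁/(3EI) + L₂/(3EI) = 4.917/EI.
Slope continuity at Q: θ_0 = M_Q·4.917/EI, so M_Q = 971.6/4.917 = 197.6 kN·m (hogging).

M_Q = 197.6 kN·m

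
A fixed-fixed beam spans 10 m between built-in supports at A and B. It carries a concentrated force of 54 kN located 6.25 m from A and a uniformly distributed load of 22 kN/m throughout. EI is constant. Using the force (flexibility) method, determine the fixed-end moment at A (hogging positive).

M_A = 230.8 kN·m

Take the two fixed-end moments M_A, M_B as redundants; the released structure is the simple span AB.
Simple-span end rotations at A and B under the given loads:
  at A: point load 54 at a = 6.25: Pab(L + b)/(6LEI) = 290/EI
  at B: point load 54 at a = 6.25: Pab(L + a)/(6LEI) = 342.8/EI
  at A: UDL 22: wL³/(24EI) = 916.7/EI
  at B: UDL 22: wL³/(24EI) = 916.7/EI
  θ_A0 = 1207/EI,  θ_B0 = 1259/EI
Flexibility coefficients: a unit moment at one end gives L/(3EI) there and L/(6EI) at the far end, so f₁₁ = f₂₂ = 3.333/EI and f₁₂ = f₂₁ = 1.667/EI.
Compatibility — zero rotation at each built-in end:
  3.333 M_A + 1.667 M_B = 1207
  1.667 M_A + 3.333 M_B = 1259
Solving the pair gives M_A = 230.8 kN·m and M_B = 262.4 kN·m (hogging).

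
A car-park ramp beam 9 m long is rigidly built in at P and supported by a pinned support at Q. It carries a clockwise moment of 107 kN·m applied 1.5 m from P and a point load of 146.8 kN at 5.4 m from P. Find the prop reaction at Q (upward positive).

Release the roller at Q. Primary structure: cantilever fixed at P.
Deflection at Q on the released cantilever, summing each load's contribution:
  clockwise couple 107 at a = 1.5: M₀a(2L − a)/(2EI) = 1324/EI
  point load 146.8 at a = 5.4: Pa²(3L − a)/(6EI) = 15410/EI
  δ_0 = 16735/EI
Tip deflection under a unit load at Q: L³/(3EI) = 243/EI.
Compatibility at Q: δ_0 − R_Q·δ_{QQ} = 0, so R_Q = 16735/243 = 68.87 kN.

R_Q = 68.87 kN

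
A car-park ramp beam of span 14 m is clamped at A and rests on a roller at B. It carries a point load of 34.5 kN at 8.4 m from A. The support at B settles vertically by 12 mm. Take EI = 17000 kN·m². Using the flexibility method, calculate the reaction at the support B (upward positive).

Choose R_B as the redundant. The primary structure is the cantilever fixed at A.
Deflection at B on the released cantilever, summing each load's contribution:
  point load 34.5 at a = 8.4: Pa²(3L − a)/(6EI) = 13632/EI
Flexibility coefficient — unit upward force at B: δ_{BB} = L³/(3EI) = 914.7/EI.
With EI = 17000 kN·m²: δ_0 = 0.80189 m and δ_{BB} = 0.053804 m/kN.
Compatibility — the beam at B must follow the support down by 0.012 m: δ_0 − R_B·δ_{BB} = 0.012, so R_B = (0.80189 − 0.012)/0.053804 = 14.68 kN.

R_B = 14.68 kN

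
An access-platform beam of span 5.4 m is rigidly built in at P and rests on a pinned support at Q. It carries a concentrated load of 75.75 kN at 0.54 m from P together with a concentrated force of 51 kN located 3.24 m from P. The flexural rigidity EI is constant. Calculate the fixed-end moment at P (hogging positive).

M_P = 81.24 kN·m

Remove the prop at Q; the released (primary) structure is a cantilever built in at P.
Deflection at Q on the released cantilever, summing each load's contribution:
  point load 75.75 at a = 0.54: Pa²(3L − a)/(6EI) = 57.65/EI
  point load 51 at a = 3.24: Pa²(3L − a)/(6EI) = 1156/EI
  δ_0 = 1214/EI
Tip deflection under a unit load at Q: L³/(3EI) = 52.49/EI.
Compatibility at Q: δ_0 − R_Q·δ_{QQ} = 0, so R_Q = 1214/52.49 = 23.13 kN.
Moment equilibrium about P: M_P = Σ(load moments about P) − R_Q·L = 206.1 − 23.13×5.4 = 81.24 kN·m.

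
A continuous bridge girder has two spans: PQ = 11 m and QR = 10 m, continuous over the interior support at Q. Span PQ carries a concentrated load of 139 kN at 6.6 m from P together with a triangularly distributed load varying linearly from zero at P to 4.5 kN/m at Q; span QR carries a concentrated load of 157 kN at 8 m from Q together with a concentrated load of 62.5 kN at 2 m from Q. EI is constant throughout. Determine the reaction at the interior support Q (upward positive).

R_Q = 236.2 kN

Insert a hinge at Q; M_Q is the redundant, and each span becomes simply supported.
End slopes at the hinge Q, treating each span as simply supported:
  span PQ: point load 139 at a = 6.6: Pab(L + a)/(6LEI) = 1076/EI
  span PQ: triangular load, peak 4.5: w₀L³/(45EI) = 133.1/EI
  span QR: point load 157 at a = 8: Pab(L + b)/(6LEI) = 502.4/EI
  span QR: point load 62.5 at a = 2: Pab(L + b)/(6LEI) = 300/EI
  relative rotation θ_0 = (1210 + 802.4)/EI = 2012/EI
A unit hogging moment at Q produces rotation L₁/(3EI) + L₂/(3EI) = 7/EI.
Compatibility: M_Q·(L₁+L₂)/(3EI) = θ_0, giving M_Q = 287.4 kN·m (hogging).
Span PQ, ΣM about P with M_Q applied at Q: R_Q^{PQ}·11 = 1099 + 287.4, so R_Q^{PQ} = 126 kN and R_P = 163.8 − 126 = 37.72 kN.
Span QR, ΣM about R: R_Q^{QR}·10 = 814 + 287.4, so R_Q^{QR} = 110.1 kN and R_R = 219.5 − 110.1 = 109.4 kN.
R_Q = 126 + 110.1 = 236.2 kN.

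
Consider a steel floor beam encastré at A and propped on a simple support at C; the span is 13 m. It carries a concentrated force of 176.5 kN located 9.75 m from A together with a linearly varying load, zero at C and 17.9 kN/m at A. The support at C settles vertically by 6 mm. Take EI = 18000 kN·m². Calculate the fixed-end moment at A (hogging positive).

Take the reaction at C as the redundant and release it; the primary structure is a cantilever fixed at A.
Primary-structure tip deflection at C by superposition:
  point load 176.5 at a = 9.75: Pa²(3L − a)/(6EI) = 81795/EI
  triangular load, peak 17.9 at the fixed end: w₀L⁴/(30EI) = 17041/EI
  δ_0 = 98837/EI
Tip deflection under a unit load at C: L³/(3EI) = 732.3/EI.
With EI = 18000 kN·m²: δ_0 = 5.4909 m and δ_{CC} = 0.040685 m/kN.
Compatibility — the beam at C must follow the support down by 0.006 m: δ_0 − R_C·δ_{CC} = 0.006, so R_C = (5.4909 − 0.006)/0.040685 = 134.8 kN.
Moment equilibrium about A: M_A = Σ(load moments about A) − R_C·L = 2225 − 134.8×13 = 472.5 kN·m.

M_A = 472.5 kN·m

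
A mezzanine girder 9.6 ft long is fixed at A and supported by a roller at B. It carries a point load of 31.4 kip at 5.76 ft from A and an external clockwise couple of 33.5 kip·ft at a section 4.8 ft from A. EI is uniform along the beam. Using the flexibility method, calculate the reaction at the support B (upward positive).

Choose R_B as the redundant. The primary structure is the cantilever fixed at A.
Free-end deflection of the primary structure under the applied loading (downward +):
  point load 31.4 at a = 5.76: Pa²(3L − a)/(6EI) = 4000/EI
  clockwise couple 33.5 at a = 4.8: M₀a(2L − a)/(2EI) = 1158/EI
  δ_0 = 5158/EI
Flexibility coefficient — unit upward force at B: δ_{BB} = L³/(3EI) = 294.9/EI.
Compatibility at B: δ_0 − R_B·δ_{BB} = 0, so R_B = 5158/294.9 = 17.49 kip.

R_B = 17.49 kip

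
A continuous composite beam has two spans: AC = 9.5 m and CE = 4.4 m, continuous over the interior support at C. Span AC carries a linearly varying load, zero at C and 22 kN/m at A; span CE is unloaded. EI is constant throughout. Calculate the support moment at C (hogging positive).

Insert a hinge at C; M_C is the redundant, and each span becomes simply supported.
Rotations at C on the released spans (each span's end-slope, ×1/EI):
  span AC: triangular load, peak 22: 7w₀L³/(360EI) = 366.8/EI
  relative rotation θ_0 = (366.8 + 0)/EI = 366.8/EI
A unit hogging moment at C produces rotation L₁/(3EI) + L₂/(3EI) = 4.633/EI.
Slope continuity at C: θ_0 = M_C·4.633/EI, so M_C = 366.8/4.633 = 79.16 kN·m (hogging).

M_C = 79.16 kN·m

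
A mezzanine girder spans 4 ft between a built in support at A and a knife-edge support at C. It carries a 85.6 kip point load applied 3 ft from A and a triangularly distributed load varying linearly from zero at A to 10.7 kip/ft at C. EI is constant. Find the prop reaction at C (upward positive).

Release the roller at C. Primary structure: cantilever fixed at A.
Free-end deflection of the primary structure under the applied loading (downward +):
  point load 85.6 at a = 3: Pa²(3L − a)/(6EI) = 1156/EI
  triangular load, peak 10.7 at the free end: 11w₀L⁴/(120EI) = 251.1/EI
  δ_0 = 1407/EI
Tip deflection under a unit load at C: L³/(3EI) = 21.33/EI.
The prop prevents deflection at C: R_C = δ_0/δ_{CC} = 1407/21.33 = 65.94 kip.

R_C = 65.94 kip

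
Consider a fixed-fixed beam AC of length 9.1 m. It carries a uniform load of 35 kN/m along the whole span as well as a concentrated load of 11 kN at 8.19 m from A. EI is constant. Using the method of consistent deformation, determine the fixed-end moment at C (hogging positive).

Release both end moments; the primary structure is a simply-supported span AC with redundants M_A and M_C.
Simple-span end rotations at A and C under the given loads:
  at A: UDL 35: wL³/(24EI) = 1099/EI
  at C: UDL 35: wL³/(24EI) = 1099/EI
  at A: point load 11 at a = 8.19: Pab(L + b)/(6LEI) = 15.03/EI
  at C: point load 11 at a = 8.19: Pab(L + a)/(6LEI) = 25.96/EI
  θ_A0 = 1114/EI,  θ_C0 = 1125/EI
Flexibility coefficients: a unit moment at one end gives L/(3EI) there and L/(6EI) at the far end, so f₁₁ = f₂₂ = 3.033/EI and f₁₂ = f₂₁ = 1.517/EI.
Compatibility — zero rotation at each built-in end:
  3.033 M_A + 1.517 M_C = 1114
  1.517 M_A + 3.033 M_C = 1125
Solving the pair gives M_A = 242.4 kN·m and M_C = 249.6 kN·m (hogging).

M_C = 249.6 kN·m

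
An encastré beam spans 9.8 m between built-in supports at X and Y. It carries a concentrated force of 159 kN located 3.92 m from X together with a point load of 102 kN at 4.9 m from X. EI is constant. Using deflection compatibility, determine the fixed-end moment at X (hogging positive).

M_X = 349.3 kN·m

Take the two fixed-end moments M_X, M_Y as redundants; the released structure is the simple span XY.
Simple-span end rotations at X and Y under the given loads:
  at X: point load 159 at a = 3.92: Pab(L + b)/(6LEI) = 977.3/EI
  at Y: point load 159 at a = 3.92: Pab(L + a)/(6LEI) = 855.1/EI
  at X: point load 102 at a = 4.9: Pab(L + b)/(6LEI) = 612.3/EI
  at Y: point load 102 at a = 4.9: Pab(L + a)/(6LEI) = 612.3/EI
  θ_X0 = 1590/EI,  θ_Y0 = 1467/EI
Flexibility coefficients: a unit moment at one end gives L/(3EI) there and L/(6EI) at the far end, so f₁₁ = f₂₂ = 3.267/EI and f₁₂ = f₂₁ = 1.633/EI.
Compatibility — zero rotation at each built-in end:
  3.267 M_X + 1.633 M_Y = 1590
  1.633 M_X + 3.267 M_Y = 1467
Solving the pair gives M_X = 349.3 kN·m and M_Y = 274.5 kN·m (hogging).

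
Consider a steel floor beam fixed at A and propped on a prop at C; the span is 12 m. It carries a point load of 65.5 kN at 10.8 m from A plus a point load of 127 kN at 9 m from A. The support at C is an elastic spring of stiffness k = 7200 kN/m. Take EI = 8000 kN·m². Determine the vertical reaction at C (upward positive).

Release the roller at C. Primary structure: cantilever fixed at A.
Primary-structure tip deflection at C by superposition:
  point load 65.5 at a = 10.8: Pa²(3L − a)/(6EI) = 32088/EI
  point load 127 at a = 9: Pa²(3L − a)/(6EI) = 46292/EI
  δ_0 = 78379/EI
Tip deflection under a unit load at C: L³/(3EI) = 576/EI.
With EI = 8000 kN·m²: δ_0 = 9.7974 m and δ_{CC} = 0.072 m/kN.
Compatibility — the spring shortens by R_C/k under the reaction it provides: δ_0 − R_C·δ_{CC} = R_C/k. With 1/k = 0.000139 m/kN, R_C = δ_0 / (δ_{CC} + 1/k) = 9.7974 / (0.072 + 0.000139) = 135.8 kN.

R_C = 135.8 kN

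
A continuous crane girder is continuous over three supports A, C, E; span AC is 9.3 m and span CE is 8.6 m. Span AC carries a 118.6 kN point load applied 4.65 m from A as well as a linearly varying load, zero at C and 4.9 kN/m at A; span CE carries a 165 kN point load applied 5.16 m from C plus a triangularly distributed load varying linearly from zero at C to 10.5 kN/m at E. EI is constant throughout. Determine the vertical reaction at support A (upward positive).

Take M_C as the redundant. Released structure: two simple spans AC and CE with a hinge at C.
Discontinuity in slope at C on the released structure — sum the simple-span end rotations:
  span AC: point load 118.6 at a = 4.65: Pab(L + a)/(6LEI) = 641.1/EI
  span AC: triangular load, peak 4.9: 7w₀L³/(360EI) = 76.64/EI
  span CE: point load 165 at a = 5.16: Pab(L + b)/(6LEI) = 683.4/EI
  span CE: triangular load, peak 10.5: 7w₀L³/(360EI) = 129.9/EI
  relative rotation θ_0 = (717.7 + 813.3)/EI = 1531/EI
A unit hogging moment at C produces rotation L₁/(3EI) + L₂/(3EI) = 5.967/EI.
Slope continuity at C: θ_0 = M_C·5.967/EI, so M_C = 1531/5.967 = 256.6 kN·m (hogging).
Span AC, ΣM about A with M_C applied at C: R_C^{AC}·9.3 = 622.1 + 256.6, so R_C^{AC} = 94.49 kN and R_A = 141.4 − 94.49 = 46.9 kN.

R_A = 46.9 kN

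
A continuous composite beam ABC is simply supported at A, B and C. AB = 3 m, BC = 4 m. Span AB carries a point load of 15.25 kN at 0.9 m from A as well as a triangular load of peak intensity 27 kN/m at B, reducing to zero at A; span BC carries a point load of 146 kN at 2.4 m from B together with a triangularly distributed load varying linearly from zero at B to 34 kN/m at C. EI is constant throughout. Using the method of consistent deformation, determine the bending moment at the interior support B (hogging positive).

Insert a hinge at B; M_B is the redundant, and each span becomes simply supported.
Rotations at B on the released spans (each span's end-slope, ×1/EI):
  span AB: point load 15.25 at a = 0.9: Pab(L + a)/(6LEI) = 6.245/EI
  span AB: triangular load, peak 27: w₀L³/(45EI) = 16.2/EI
  span BC: point load 146 at a = 2.4: Pab(L + b)/(6LEI) = 130.8/EI
  span BC: triangular load, peak 34: 7w₀L³/(360EI) = 42.31/EI
  relative rotation θ_0 = (22.44 + 173.1)/EI = 195.6/EI
A unit hogging moment at B produces rotation L₁/(3EI) + L₂/(3EI) = 2.333/EI.
Slope continuity at B: θ_0 = M_B·2.333/EI, so M_B = 195.6/2.333 = 83.82 kN·m (hogging).

M_B = 83.82 kN·m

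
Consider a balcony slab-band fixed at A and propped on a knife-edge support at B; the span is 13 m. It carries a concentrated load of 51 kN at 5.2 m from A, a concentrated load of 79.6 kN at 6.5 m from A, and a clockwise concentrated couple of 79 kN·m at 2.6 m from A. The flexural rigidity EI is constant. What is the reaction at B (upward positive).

Remove the prop at B; the released (primary) structure is a cantilever built in at A.
Downward deflection at the released point B due to the loads:
  point load 51 at a = 5.2: Pa²(3L − a)/(6EI) = 7769/EI
  point load 79.6 at a = 6.5: Pa²(3L − a)/(6EI) = 18217/EI
  clockwise couple 79 at a = 2.6: M₀a(2L − a)/(2EI) = 2403/EI
  δ_0 = 28389/EI
Tip deflection under a unit load at B: L³/(3EI) = 732.3/EI.
The prop prevents deflection at B: R_B = δ_0/δ_{BB} = 28389/732.3 = 38.76 kN.

R_B = 38.76 kN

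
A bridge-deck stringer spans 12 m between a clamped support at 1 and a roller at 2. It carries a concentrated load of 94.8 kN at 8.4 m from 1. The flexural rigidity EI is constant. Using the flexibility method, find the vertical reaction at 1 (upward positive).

Take the reaction at 2 as the redundant and release it; the primary structure is a cantilever fixed at 1.
Downward deflection at the released point 2 due to the loads:
  point load 94.8 at a = 8.4: Pa²(3L − a)/(6EI) = 30770/EI
Flexibility coefficient — unit upward force at 2: δ_{22} = L³/(3EI) = 576/EI.
Compatibility at 2: δ_0 − R_2·δ_{22} = 0, so R_2 = 30770/576 = 53.42 kN.
Vertical equilibrium: R_1 = ΣP − R_2 = 94.8 − 53.42 = 41.38 kN.

R_1 = 41.38 kN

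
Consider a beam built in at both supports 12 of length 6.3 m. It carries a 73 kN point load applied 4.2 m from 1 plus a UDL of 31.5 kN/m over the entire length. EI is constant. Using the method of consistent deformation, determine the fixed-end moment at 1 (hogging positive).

M_1 = 138.3 kN·m

Take the two fixed-end moments M_1, M_2 as redundants; the released structure is the simple span 12.
End rotations of the released simple span under the applied load (×1/EI):
  at 1: point load 73 at a = 4.2: Pab(L + b)/(6LEI) = 143.1/EI
  at 2: point load 73 at a = 4.2: Pab(L + a)/(6LEI) = 178.8/EI
  at 1: UDL 31.5: wL³/(24EI) = 328.2/EI
  at 2: UDL 31.5: wL³/(24EI) = 328.2/EI
  θ_10 = 471.3/EI,  θ_20 = 507/EI
Flexibility coefficients: a unit moment at one end gives L/(3EI) there and L/(6EI) at the far end, so f₁₁ = f₂₂ = 2.1/EI and f₁₂ = f₂₁ = 1.05/EI.
Compatibility — zero rotation at each built-in end:
  2.1 M_1 + 1.05 M_2 = 471.3
  1.05 M_1 + 2.1 M_2 = 507
Solving the pair gives M_1 = 138.3 kN·m and M_2 = 172.3 kN·m (hogging).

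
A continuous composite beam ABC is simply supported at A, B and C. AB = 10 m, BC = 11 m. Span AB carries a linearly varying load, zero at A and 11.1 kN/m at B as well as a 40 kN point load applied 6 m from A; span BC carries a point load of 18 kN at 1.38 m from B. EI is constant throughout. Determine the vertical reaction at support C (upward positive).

Insert a hinge at B; M_B is the redundant, and each span becomes simply supported.
Discontinuity in slope at B on the released structure — sum the simple-span end rotations:
  span AB: triangular load, peak 11.1: w₀L³/(45EI) = 246.7/EI
  span AB: point load 40 at a = 6: Pab(L + a)/(6LEI) = 256/EI
  span BC: point load 18 at a = 1.38: Pab(L + b)/(6LEI) = 74.66/EI
  relative rotation θ_0 = (502.7 + 74.66)/EI = 577.3/EI
A unit hogging moment at B produces rotation L₁/(3EI) + L₂/(3EI) = 7/EI.
Slope continuity at B: θ_0 = M_B·7/EI, so M_B = 577.3/7 = 82.47 kN·m (hogging).
Span BC, ΣM about C: R_B^{BC}·11 = 173.2 + 82.47, so R_B^{BC} = 23.24 kN and R_C = 18 − 23.24 = -5.24 kN.

R_C = -5.24 kN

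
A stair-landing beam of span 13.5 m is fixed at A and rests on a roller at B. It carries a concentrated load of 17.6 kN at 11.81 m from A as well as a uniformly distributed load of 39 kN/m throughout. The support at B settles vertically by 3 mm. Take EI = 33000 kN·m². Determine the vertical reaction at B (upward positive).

Choose R_B as the redundant. The primary structure is the cantilever fixed at A.
Downward deflection at the released point B due to the loads:
  point load 17.6 at a = 11.81: Pa²(3L − a)/(6EI) = 11738/EI
  UDL 39: wL⁴/(8EI) = 161923/EI
  δ_0 = 173661/EI
Tip deflection under a unit load at B: L³/(3EI) = 820.1/EI.
With EI = 33000 kN·m²: δ_0 = 5.2625 m and δ_{BB} = 0.024852 m/kN.
Compatibility — the beam at B must follow the support down by 0.003 m: δ_0 − R_B·δ_{BB} = 0.003, so R_B = (5.2625 − 0.003)/0.024852 = 211.6 kN.

R_B = 211.6 kN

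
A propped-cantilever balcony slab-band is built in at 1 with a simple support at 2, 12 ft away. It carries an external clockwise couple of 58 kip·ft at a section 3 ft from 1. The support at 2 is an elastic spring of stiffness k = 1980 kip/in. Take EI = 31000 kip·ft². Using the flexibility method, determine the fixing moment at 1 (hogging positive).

M_1 = 20.02 kip·ft

Remove the prop at 2; the released (primary) structure is a cantilever built in at 1.
Free-end deflection of the primary structure under the applied loading (downward +):
  clockwise couple 58 at a = 3: M₀a(2L − a)/(2EI) = 1827/EI
Tip deflection under a unit load at 2: L³/(3EI) = 576/EI.
With EI = 31000 kip·ft²: δ_0 = 0.058935 ft and δ_{22} = 0.018581 ft/kip.
Compatibility — the spring shortens by R_2/k under the reaction it provides: δ_0 − R_2·δ_{22} = R_2/k. With 1/k = 1/(1980×12) ft/kip = 0.000042 ft/kip, R_2 = δ_0 / (δ_{22} + 1/k) = 0.058935 / (0.018581 + 0.000042) = 3.165 kip.
Moment equilibrium about 1: M_1 = Σ(load moments about 1) − R_2·L = 58 − 3.165×12 = 20.02 kip·ft.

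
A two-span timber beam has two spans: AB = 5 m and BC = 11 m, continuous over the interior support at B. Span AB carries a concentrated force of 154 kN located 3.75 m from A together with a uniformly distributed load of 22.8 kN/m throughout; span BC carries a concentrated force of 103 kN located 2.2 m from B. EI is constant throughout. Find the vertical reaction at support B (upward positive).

Take M_B as the redundant. Released structure: two simple spans AB and BC with a hinge at B.
Rotations at B on the released spans (each span's end-slope, ×1/EI):
  span AB: point load 154 at a = 3.75: Pab(L + a)/(6LEI) = 210.5/EI
  span AB: UDL 22.8: wL³/(24EI) = 118.8/EI
  span BC: point load 103 at a = 2.2: Pab(L + b)/(6LEI) = 598.2/EI
  relative rotation θ_0 = (329.3 + 598.2)/EI = 927.5/EI
A unit hogging moment at B produces rotation L₁/(3EI) + L₂/(3EI) = 5.333/EI.
Compatibility: M_B·(L₁+L₂)/(3EI) = θ_0, giving M_B = 173.9 kN·m (hogging).
Span AB, ΣM about A with M_B applied at B: R_B^{AB}·5 = 862.5 + 173.9, so R_B^{AB} = 207.3 kN and R_A = 268 − 207.3 = 60.72 kN.
Span BC, ΣM about C: R_B^{BC}·11 = 906.4 + 173.9, so R_B^{BC} = 98.21 kN and R_C = 103 − 98.21 = 4.79 kN.
R_B = 207.3 + 98.21 = 305.5 kN.

R_B = 305.5 kN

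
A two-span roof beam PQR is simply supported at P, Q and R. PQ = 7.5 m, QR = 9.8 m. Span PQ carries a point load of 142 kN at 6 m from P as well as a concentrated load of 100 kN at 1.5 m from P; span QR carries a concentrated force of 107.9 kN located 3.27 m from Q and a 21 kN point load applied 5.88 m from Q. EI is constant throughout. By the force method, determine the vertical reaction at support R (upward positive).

R_R = 25.31 kN

Insert a hinge at Q; M_Q is the redundant, and each span becomes simply supported.
Rotations at Q on the released spans (each span's end-slope, ×1/EI):
  span PQ: point load 142 at a = 6: Pab(L + a)/(6LEI) = 383.4/EI
  span PQ: point load 100 at a = 1.5: Pab(L + a)/(6LEI) = 180/EI
  span QR: point load 107.9 at a = 3.27: Pab(L + b)/(6LEI) = 639.9/EI
  span QR: point load 21 at a = 5.88: Pab(L + b)/(6LEI) = 112.9/EI
  relative rotation θ_0 = (563.4 + 752.8)/EI = 1316/EI
A unit hogging moment at Q produces rotation L₁/(3EI) + L₂/(3EI) = 5.767/EI.
Slope continuity at Q: θ_0 = M_Q·5.767/EI, so M_Q = 1316/5.767 = 228.2 kN·m (hogging).
Span QR, ΣM about R: R_Q^{QR}·9.8 = 786.9 + 228.2, so R_Q^{QR} = 103.6 kN and R_R = 128.9 − 103.6 = 25.31 kN.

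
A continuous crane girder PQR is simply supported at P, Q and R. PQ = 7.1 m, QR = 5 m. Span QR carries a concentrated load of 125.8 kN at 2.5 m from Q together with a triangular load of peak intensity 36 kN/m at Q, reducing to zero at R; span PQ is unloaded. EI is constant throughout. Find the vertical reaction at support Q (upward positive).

Release continuity at Q by inserting a hinge; the redundant is the internal moment M_Q. The primary structure is two simply-supported spans PQ and QR.
Discontinuity in slope at Q on the released structure — sum the simple-span end rotations:
  span QR: point load 125.8 at a = 2.5: Pab(L + b)/(6LEI) = 196.6/EI
  span QR: triangular load, peak 36: w₀L³/(45EI) = 100/EI
  relative rotation θ_0 = (0 + 296.6)/EI = 296.6/EI
A unit hogging moment at Q produces rotation L₁/(3EI) + L₂/(3EI) = 4.033/EI.
Compatibility: M_Q·(L₁+L₂)/(3EI) = θ_0, giving M_Q = 73.53 kN·m (hogging).
Span PQ, ΣM about P with M_Q applied at Q: R_Q^{PQ}·7.1 = 0 + 73.53, so R_Q^{PQ} = 10.36 kN and R_P = 0 − 10.36 = -10.36 kN.
Span QR, ΣM about R: R_Q^{QR}·5 = 614.5 + 73.53, so R_Q^{QR} = 137.6 kN and R_R = 215.8 − 137.6 = 78.19 kN.
R_Q = 10.36 + 137.6 = 148 kN.

R_Q = 148 kN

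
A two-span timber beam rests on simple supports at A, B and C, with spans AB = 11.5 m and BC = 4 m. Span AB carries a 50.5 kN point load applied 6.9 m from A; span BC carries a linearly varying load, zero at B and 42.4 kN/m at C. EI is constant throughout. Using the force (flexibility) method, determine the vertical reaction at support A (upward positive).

R_A = 12.12 kN

Take M_B as the redundant. Released structure: two simple spans AB and BC with a hinge at B.
Discontinuity in slope at B on the released structure — sum the simple-span end rotations:
  span AB: point load 50.5 at a = 6.9: Pab(L + a)/(6LEI) = 427.4/EI
  span BC: triangular load, peak 42.4: 7w₀L³/(360EI) = 52.76/EI
  relative rotation θ_0 = (427.4 + 52.76)/EI = 480.2/EI
A unit hogging moment at B produces rotation L₁/(3EI) + L₂/(3EI) = 5.167/EI.
Compatibility: M_B·(L₁+L₂)/(3EI) = θ_0, giving M_B = 92.94 kN·m (hogging).
Span AB, ΣM about A with M_B applied at B: R_B^{AB}·11.5 = 348.4 + 92.94, so R_B^{AB} = 38.38 kN and R_A = 50.5 − 38.38 = 12.12 kN.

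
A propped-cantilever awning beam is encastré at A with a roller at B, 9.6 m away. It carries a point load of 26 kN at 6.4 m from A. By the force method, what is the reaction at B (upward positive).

Remove the prop at B; the released (primary) structure is a cantilever built in at A.
Primary-structure tip deflection at B by superposition:
  point load 26 at a = 6.4: Pa²(3L − a)/(6EI) = 3976/EI
Flexibility coefficient — unit upward force at B: δ_{BB} = L³/(3EI) = 294.9/EI.
Compatibility at B: δ_0 − R_B·δ_{BB} = 0, so R_B = 3976/294.9 = 13.48 kN.

R_B = 13.48 kN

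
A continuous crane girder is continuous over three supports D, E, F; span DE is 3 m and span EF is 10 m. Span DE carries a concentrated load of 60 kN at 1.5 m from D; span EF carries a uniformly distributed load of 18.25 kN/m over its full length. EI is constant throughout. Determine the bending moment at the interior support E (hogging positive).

Take M_E as the redundant. Released structure: two simple spans DE and EF with a hinge at E.
End slopes at the hinge E, treating each span as simply supported:
  span DE: point load 60 at a = 1.5: Pab(L + a)/(6LEI) = 33.75/EI
  span EF: UDL 18.25: wL³/(24EI) = 760.4/EI
  relative rotation θ_0 = (33.75 + 760.4)/EI = 794.2/EI
A unit hogging moment at E produces rotation L₁/(3EI) + L₂/(3EI) = 4.333/EI.
Compatibility: M_E·(L₁+L₂)/(3EI) = θ_0, giving M_E = 183.3 kN·m (hogging).

M_E = 183.3 kN·m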